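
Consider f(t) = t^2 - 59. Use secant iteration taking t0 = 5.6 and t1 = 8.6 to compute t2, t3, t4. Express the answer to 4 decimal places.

7.5465, 7.6735, 7.6812

f(5.6) = -27.640000, f(8.6) = 14.960000
t2 = 8.600000 − 14.960000·(8.600000 − 5.600000) / (14.960000 − (-27.640000)) = 8.600000 − (44.880000)/(42.600000) = 7.546479
f(7.546479) = -2.050657
t3 = 7.546479 − (-2.050657)·(7.546479 − 8.600000) / (-2.050657 − 14.960000) = 7.546479 − (2.160410)/(-17.010657) = 7.673482
f(7.673482) = -0.117671
t4 = 7.673482 − (-0.117671)·(7.673482 − 7.546479) / (-0.117671 − (-2.050657)) = 7.673482 − (-0.014945)/(1.932986) = 7.681214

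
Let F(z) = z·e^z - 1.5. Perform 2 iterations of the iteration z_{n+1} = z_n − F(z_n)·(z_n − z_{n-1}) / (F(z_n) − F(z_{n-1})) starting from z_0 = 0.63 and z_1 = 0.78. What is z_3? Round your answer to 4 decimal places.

0.7257

F(0.63) = -0.317105, F(0.78) = 0.201548
z_2 = 0.780000 − 0.201548·(0.780000 − 0.630000) / (0.201548 − (-0.317105)) = 0.780000 − (0.030232)/(0.518654) = 0.721710
F(0.721710) = -0.014757
z_3 = 0.721710 − (-0.014757)·(0.721710 − 0.780000) / (-0.014757 − 0.201548) = 0.721710 − (0.000860)/(-0.216305) = 0.725687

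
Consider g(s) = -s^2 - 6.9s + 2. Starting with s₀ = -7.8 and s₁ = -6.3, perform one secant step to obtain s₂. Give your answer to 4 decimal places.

g(-7.8) = -5.020000, g(-6.3) = 5.780000
s₂ = -6.300000 − 5.780000·(-6.300000 − (-7.800000)) / (5.780000 − (-5.020000)) = -6.300000 − (8.670000)/(10.800000) = -7.102778

-7.1028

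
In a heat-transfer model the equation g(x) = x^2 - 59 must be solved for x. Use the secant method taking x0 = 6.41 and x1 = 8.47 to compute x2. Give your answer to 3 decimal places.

g(6.41) = -17.91190, g(8.47) = 12.74090
x2 = 8.47000 − 12.74090·(8.47000 − 6.41000) / (12.74090 − (-17.91190)) = 8.47000 − (26.24625)/(30.65280) = 7.61376

7.614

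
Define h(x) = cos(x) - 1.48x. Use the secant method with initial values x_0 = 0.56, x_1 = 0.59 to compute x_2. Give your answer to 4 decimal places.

0.5691

h(0.56) = 0.018455, h(0.59) = -0.042259
x_2 = 0.590000 − (-0.042259)·(0.590000 − 0.560000) / (-0.042259 − 0.018455) = 0.590000 − (-0.001268)/(-0.060714) = 0.569119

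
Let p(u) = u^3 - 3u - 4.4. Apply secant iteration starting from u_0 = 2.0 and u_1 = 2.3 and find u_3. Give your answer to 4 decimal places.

2.2297

p(2.0) = -2.400000, p(2.3) = 0.867000
u_2 = 2.300000 − 0.867000·(2.300000 − 2.000000) / (0.867000 − (-2.400000)) = 2.300000 − (0.260100)/(3.267000) = 2.220386
p(2.220386) = -0.114406
u_3 = 2.220386 − (-0.114406)·(2.220386 − 2.300000) / (-0.114406 − 0.867000) = 2.220386 − (0.009108)/(-0.981406) = 2.229667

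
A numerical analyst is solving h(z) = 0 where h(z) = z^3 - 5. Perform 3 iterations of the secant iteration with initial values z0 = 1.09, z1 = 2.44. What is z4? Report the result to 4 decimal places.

1.7237

h(1.09) = -3.704971, h(2.44) = 9.526784
z2 = 2.440000 − 9.526784·(2.440000 − 1.090000) / (9.526784 − (-3.704971)) = 2.440000 − (12.861158)/(13.231755) = 1.468008
h(1.468008) = -1.836372
z3 = 1.468008 − (-1.836372)·(1.468008 − 2.440000) / (-1.836372 − 9.526784) = 1.468008 − (1.784939)/(-11.363156) = 1.625089
h(1.625089) = -0.708276
z4 = 1.625089 − (-0.708276)·(1.625089 − 1.468008) / (-0.708276 − (-1.836372)) = 1.625089 − (-0.111257)/(1.128096) = 1.723713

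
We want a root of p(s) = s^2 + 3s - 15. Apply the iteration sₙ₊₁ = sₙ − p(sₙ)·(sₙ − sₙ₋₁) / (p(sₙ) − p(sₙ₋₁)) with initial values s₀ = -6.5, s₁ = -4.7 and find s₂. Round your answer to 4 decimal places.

p(-6.5) = 7.750000, p(-4.7) = -7.010000
s₂ = -4.700000 − (-7.010000)·(-4.700000 − (-6.500000)) / (-7.010000 − 7.750000) = -4.700000 − (-12.618000)/(-14.760000) = -5.554878

-5.5549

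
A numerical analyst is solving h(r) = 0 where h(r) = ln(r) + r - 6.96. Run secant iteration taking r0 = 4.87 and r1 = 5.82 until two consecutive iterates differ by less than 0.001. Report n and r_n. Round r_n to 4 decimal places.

n = 4, r_n = 5.2935

h(4.87) = -0.506906, h(5.82) = 0.621300
r2 = 5.820000 − 0.621300·(0.950000)/(1.128206) = 5.296837;  |Δ| = 0.523163
h(5.296837) = 0.003947
r3 = 5.296837 − 0.003947·(-0.523163)/(-0.617353) = 5.293492;  |Δ| = 0.003345
h(5.293492) = -0.000029
r4 = 5.293492 − (-0.000029)·(-0.003345)/(-0.003977) = 5.293517;  |Δ| = 0.000025
|r4 − r3| = 0.000025 < 0.001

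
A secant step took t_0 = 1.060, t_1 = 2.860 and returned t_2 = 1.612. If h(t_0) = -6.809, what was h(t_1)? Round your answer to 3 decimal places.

15.394

The secant line through (1.060, -6.809) and (2.860, h(t_1)) crosses zero at t_2 = 1.612.
So (1.060, -6.809), (2.860, h(t_1)), (1.612, 0) are collinear:
h(t_1) = -6.809 · (2.860 − 1.612) / (1.060 − 1.612) = -6.809 · (1.24800)/(-0.55200) = 15.39426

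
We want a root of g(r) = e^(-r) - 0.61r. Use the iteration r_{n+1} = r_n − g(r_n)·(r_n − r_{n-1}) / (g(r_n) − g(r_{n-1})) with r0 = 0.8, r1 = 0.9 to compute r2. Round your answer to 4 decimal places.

0.7627

g(0.8) = -0.038671, g(0.9) = -0.142430
r2 = 0.900000 − (-0.142430)·(0.900000 − 0.800000) / (-0.142430 − (-0.038671)) = 0.900000 − (-0.014243)/(-0.103759) = 0.762730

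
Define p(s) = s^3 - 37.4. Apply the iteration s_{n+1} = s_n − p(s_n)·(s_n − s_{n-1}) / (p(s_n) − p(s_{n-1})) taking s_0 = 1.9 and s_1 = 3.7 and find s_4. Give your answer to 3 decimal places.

3.345

p(1.9) = -30.54100, p(3.7) = 13.25300
s_2 = 3.70000 − 13.25300·(3.70000 − 1.90000) / (13.25300 − (-30.54100)) = 3.70000 − (23.85540)/(43.79400) = 3.15528
p(3.15528) = -5.98664
s_3 = 3.15528 − (-5.98664)·(3.15528 − 3.70000) / (-5.98664 − 13.25300) = 3.15528 − (3.26103)/(-19.23964) = 3.32478
p(3.32478) = -0.64744
s_4 = 3.32478 − (-0.64744)·(3.32478 − 3.15528) / (-0.64744 − (-5.98664)) = 3.32478 − (-0.10974)/(5.33921) = 3.34533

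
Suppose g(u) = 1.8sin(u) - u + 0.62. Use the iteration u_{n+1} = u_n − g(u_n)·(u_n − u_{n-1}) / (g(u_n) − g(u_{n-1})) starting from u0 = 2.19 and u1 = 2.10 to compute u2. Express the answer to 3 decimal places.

g(2.19) = -0.10419, g(2.10) = 0.07378
u2 = 2.10000 − 0.07378·(2.10000 − 2.19000) / (0.07378 − (-0.10419)) = 2.10000 − (-0.00664)/(0.17796) = 2.13731

2.137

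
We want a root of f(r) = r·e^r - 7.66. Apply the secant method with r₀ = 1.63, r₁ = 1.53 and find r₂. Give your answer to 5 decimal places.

1.57740

f(1.63) = 0.6593158, f(1.53) = -0.5941895
r₂ = 1.5300000 − (-0.5941895)·(1.5300000 − 1.6300000) / (-0.5941895 − 0.6593158) = 1.5300000 − (0.0594189)/(-1.2535053) = 1.5774022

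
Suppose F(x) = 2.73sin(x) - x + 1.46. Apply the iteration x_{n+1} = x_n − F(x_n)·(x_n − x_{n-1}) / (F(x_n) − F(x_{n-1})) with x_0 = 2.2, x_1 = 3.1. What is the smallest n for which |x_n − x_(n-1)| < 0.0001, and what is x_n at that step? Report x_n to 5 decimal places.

F(2.2) = 1.4671952, F(3.1) = -1.5264848
x_2 = 3.1000000 − (-1.5264848)·(0.9000000)/(-2.9936800) = 2.6410878;  |Δ| = 0.4589122
F(2.6410878) = 0.1289533
x_3 = 2.6410878 − 0.1289533·(-0.4589122)/(1.6554381) = 2.6768356;  |Δ| = 0.0357478
F(2.6768356) = 0.0067659
x_4 = 2.6768356 − 0.0067659·(0.0357478)/(-0.1221875) = 2.6788150;  |Δ| = 0.0019795
F(2.6788150) = -0.0000467
x_5 = 2.6788150 − (-0.0000467)·(0.0019795)/(-0.0068126) = 2.6788015;  |Δ| = 0.0000136
|x_5 − x_4| = 0.0000136 < 0.0001

n = 5, x_n = 2.67880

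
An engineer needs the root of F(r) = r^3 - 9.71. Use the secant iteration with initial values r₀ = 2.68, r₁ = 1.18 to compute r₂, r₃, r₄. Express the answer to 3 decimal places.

1.867, 2.319, 2.110

F(2.68) = 9.53883, F(1.18) = -8.06697
r₂ = 1.18000 − (-8.06697)·(1.18000 − 2.68000) / (-8.06697 − 9.53883) = 1.18000 − (12.10045)/(-17.60580) = 1.86730
F(1.86730) = -3.19909
r₃ = 1.86730 − (-3.19909)·(1.86730 − 1.18000) / (-3.19909 − (-8.06697)) = 1.86730 − (-2.19873)/(4.86788) = 2.31898
F(2.31898) = 2.76072
r₄ = 2.31898 − 2.76072·(2.31898 − 1.86730) / (2.76072 − (-3.19909)) = 2.31898 − (1.24697)/(5.95981) = 2.10975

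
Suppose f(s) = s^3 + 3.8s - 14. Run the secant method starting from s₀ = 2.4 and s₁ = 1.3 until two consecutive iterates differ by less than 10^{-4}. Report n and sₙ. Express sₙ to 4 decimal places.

n = 6, sₙ = 1.8946

f(2.4) = 8.944000, f(1.3) = -6.863000
s₂ = 1.300000 − (-6.863000)·(-1.100000)/(-15.807000) = 1.777592;  |Δ| = 0.477592
f(1.777592) = -1.628253
s₃ = 1.777592 − (-1.628253)·(0.477592)/(5.234747) = 1.926146;  |Δ| = 0.148554
f(1.926146) = 0.465429
s₄ = 1.926146 − 0.465429·(0.148554)/(2.093682) = 1.893122;  |Δ| = 0.033024
f(1.893122) = -0.021353
s₅ = 1.893122 − (-0.021353)·(-0.033024)/(-0.486783) = 1.894571;  |Δ| = 0.001449
f(1.894571) = -0.000261
s₆ = 1.894571 − (-0.000261)·(0.001449)/(0.021092) = 1.894589;  |Δ| = 0.000018
|s₆ − s₅| = 0.000018 < 10^{-4}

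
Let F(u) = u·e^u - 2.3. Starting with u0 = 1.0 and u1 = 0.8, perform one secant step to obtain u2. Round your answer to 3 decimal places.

F(1.0) = 0.41828, F(0.8) = -0.51957
u2 = 0.80000 − (-0.51957)·(0.80000 − 1.00000) / (-0.51957 − 0.41828) = 0.80000 − (0.10391)/(-0.93785) = 0.91080

0.911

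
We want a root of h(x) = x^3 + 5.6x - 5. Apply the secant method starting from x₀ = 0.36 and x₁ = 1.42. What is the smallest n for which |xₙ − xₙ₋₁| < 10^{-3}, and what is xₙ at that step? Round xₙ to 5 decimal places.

h(0.36) = -2.9373440, h(1.42) = 5.8152880
x₂ = 1.4200000 − 5.8152880·(1.0600000)/(8.7526320) = 0.7157312;  |Δ| = 0.7042688
h(0.7157312) = -0.6252565
x₃ = 0.7157312 − (-0.6252565)·(-0.7042688)/(-6.4405445) = 0.7841026;  |Δ| = 0.0683713
h(0.7841026) = -0.1269461
x₄ = 0.7841026 − (-0.1269461)·(0.0683713)/(0.4983105) = 0.8015204;  |Δ| = 0.0174178
h(0.8015204) = 0.0034388
x₅ = 0.8015204 − 0.0034388·(0.0174178)/(0.1303849) = 0.8010610;  |Δ| = 0.0004594
|x₅ − x₄| = 0.0004594 < 10^{-3}

n = 5, xₙ = 0.80106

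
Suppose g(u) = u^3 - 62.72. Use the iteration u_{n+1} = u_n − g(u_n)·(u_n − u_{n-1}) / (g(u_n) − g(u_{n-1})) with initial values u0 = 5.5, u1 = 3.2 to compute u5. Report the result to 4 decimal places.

g(5.5) = 103.655000, g(3.2) = -29.952000
u2 = 3.200000 − (-29.952000)·(3.200000 − 5.500000) / (-29.952000 − 103.655000) = 3.200000 − (68.889600)/(-133.607000) = 3.715614
g(3.715614) = -11.423035
u3 = 3.715614 − (-11.423035)·(3.715614 − 3.200000) / (-11.423035 − (-29.952000)) = 3.715614 − (-5.889874)/(18.528965) = 4.033488
g(4.033488) = 2.900898
u4 = 4.033488 − 2.900898·(4.033488 − 3.715614) / (2.900898 − (-11.423035)) = 4.033488 − (0.922120)/(14.323933) = 3.969111
g(3.969111) = -0.191232
u5 = 3.969111 − (-0.191232)·(3.969111 − 4.033488) / (-0.191232 − 2.900898) = 3.969111 − (0.012311)/(-3.092130) = 3.973093

3.9731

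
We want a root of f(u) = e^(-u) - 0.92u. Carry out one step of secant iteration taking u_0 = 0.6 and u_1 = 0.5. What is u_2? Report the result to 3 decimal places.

0.598

f(0.6) = -0.00319, f(0.5) = 0.14653
u_2 = 0.50000 − 0.14653·(0.50000 − 0.60000) / (0.14653 − (-0.00319)) = 0.50000 − (-0.01465)/(0.14972) = 0.59787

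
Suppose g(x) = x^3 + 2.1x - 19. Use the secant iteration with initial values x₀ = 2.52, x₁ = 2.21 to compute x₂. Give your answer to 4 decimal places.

g(2.52) = 2.295008, g(2.21) = -3.565139
x₂ = 2.210000 − (-3.565139)·(2.210000 − 2.520000) / (-3.565139 − 2.295008) = 2.210000 − (1.105193)/(-5.860147) = 2.398595

2.3986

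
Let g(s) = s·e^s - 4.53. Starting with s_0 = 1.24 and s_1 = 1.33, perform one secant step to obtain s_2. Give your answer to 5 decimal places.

1.26965

g(1.24) = -0.2450393, g(1.33) = 0.4987877
s_2 = 1.3300000 − 0.4987877·(1.3300000 − 1.2400000) / (0.4987877 − (-0.2450393)) = 1.3300000 − (0.0448909)/(0.7438270) = 1.2696487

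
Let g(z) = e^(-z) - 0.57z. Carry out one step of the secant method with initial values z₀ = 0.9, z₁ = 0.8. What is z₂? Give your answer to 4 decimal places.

0.7933

g(0.9) = -0.106430, g(0.8) = -0.006671
z₂ = 0.800000 − (-0.006671)·(0.800000 − 0.900000) / (-0.006671 − (-0.106430)) = 0.800000 − (0.000667)/(0.099759) = 0.793313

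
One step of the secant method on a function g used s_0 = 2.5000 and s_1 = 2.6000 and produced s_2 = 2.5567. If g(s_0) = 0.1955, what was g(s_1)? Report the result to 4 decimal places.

The secant line through (2.5000, 0.1955) and (2.6000, g(s_1)) crosses zero at s_2 = 2.5567.
So (2.5000, 0.1955), (2.6000, g(s_1)), (2.5567, 0) are collinear:
g(s_1) = 0.1955 · (2.6000 − 2.5567) / (2.5000 − 2.5567) = 0.1955 · (0.043300)/(-0.056700) = -0.149297

-0.1493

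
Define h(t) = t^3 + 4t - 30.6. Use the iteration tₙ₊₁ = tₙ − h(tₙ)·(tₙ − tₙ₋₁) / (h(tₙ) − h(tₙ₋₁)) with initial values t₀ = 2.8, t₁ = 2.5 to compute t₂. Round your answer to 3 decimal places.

2.698

h(2.8) = 2.55200, h(2.5) = -4.97500
t₂ = 2.50000 − (-4.97500)·(2.50000 − 2.80000) / (-4.97500 − 2.55200) = 2.50000 − (1.49250)/(-7.52700) = 2.69829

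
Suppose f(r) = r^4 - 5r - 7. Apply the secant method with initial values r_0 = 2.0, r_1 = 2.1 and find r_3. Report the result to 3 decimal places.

f(2.0) = -1.00000, f(2.1) = 1.94810
r_2 = 2.10000 − 1.94810·(2.10000 − 2.00000) / (1.94810 − (-1.00000)) = 2.10000 − (0.19481)/(2.94810) = 2.03392
f(2.03392) = -0.05623
r_3 = 2.03392 − (-0.05623)·(2.03392 − 2.10000) / (-0.05623 − 1.94810) = 2.03392 − (0.00372)/(-2.00433) = 2.03577

2.036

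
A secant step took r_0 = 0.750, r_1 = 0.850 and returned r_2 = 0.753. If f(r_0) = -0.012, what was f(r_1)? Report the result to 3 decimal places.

The secant line through (0.750, -0.012) and (0.850, f(r_1)) crosses zero at r_2 = 0.753.
So (0.750, -0.012), (0.850, f(r_1)), (0.753, 0) are collinear:
f(r_1) = -0.012 · (0.850 − 0.753) / (0.750 − 0.753) = -0.012 · (0.09700)/(-0.00300) = 0.38800

0.388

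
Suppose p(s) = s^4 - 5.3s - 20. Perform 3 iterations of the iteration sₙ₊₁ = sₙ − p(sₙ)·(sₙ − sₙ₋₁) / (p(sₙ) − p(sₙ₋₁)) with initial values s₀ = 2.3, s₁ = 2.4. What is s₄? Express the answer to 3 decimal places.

p(2.3) = -4.20590, p(2.4) = 0.45760
s₂ = 2.40000 − 0.45760·(2.40000 − 2.30000) / (0.45760 − (-4.20590)) = 2.40000 − (0.04576)/(4.66350) = 2.39019
p(2.39019) = -0.02966
s₃ = 2.39019 − (-0.02966)·(2.39019 − 2.40000) / (-0.02966 − 0.45760) = 2.39019 − (0.00029)/(-0.48726) = 2.39078
p(2.39078) = -0.00019
s₄ = 2.39078 − (-0.00019)·(2.39078 − 2.39019) / (-0.00019 − (-0.02966)) = 2.39078 − (0.00000)/(0.02947) = 2.39079

2.391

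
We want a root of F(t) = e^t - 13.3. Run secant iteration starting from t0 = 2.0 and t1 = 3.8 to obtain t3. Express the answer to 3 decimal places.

2.436

F(2.0) = -5.91094, F(3.8) = 31.40118
t2 = 3.80000 − 31.40118·(3.80000 − 2.00000) / (31.40118 − (-5.91094)) = 3.80000 − (56.52213)/(37.31213) = 2.28515
F(2.28515) = -3.47280
t3 = 2.28515 − (-3.47280)·(2.28515 − 3.80000) / (-3.47280 − 31.40118) = 2.28515 − (5.26076)/(-34.87399) = 2.43600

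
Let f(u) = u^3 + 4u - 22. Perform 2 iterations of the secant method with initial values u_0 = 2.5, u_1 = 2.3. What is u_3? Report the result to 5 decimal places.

2.33153

f(2.5) = 3.6250000, f(2.3) = -0.6330000
u_2 = 2.3000000 − (-0.6330000)·(2.3000000 − 2.5000000) / (-0.6330000 − 3.6250000) = 2.3000000 − (0.1266000)/(-4.2580000) = 2.3297323
f(2.3297323) = -0.0360939
u_3 = 2.3297323 − (-0.0360939)·(2.3297323 − 2.3000000) / (-0.0360939 − (-0.6330000)) = 2.3297323 − (-0.0010732)/(0.5969061) = 2.3315301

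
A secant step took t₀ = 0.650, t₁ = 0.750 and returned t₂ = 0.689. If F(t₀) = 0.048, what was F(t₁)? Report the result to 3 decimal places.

The secant line through (0.650, 0.048) and (0.750, F(t₁)) crosses zero at t₂ = 0.689.
So (0.650, 0.048), (0.750, F(t₁)), (0.689, 0) are collinear:
F(t₁) = 0.048 · (0.750 − 0.689) / (0.650 − 0.689) = 0.048 · (0.06100)/(-0.03900) = -0.07508

-0.075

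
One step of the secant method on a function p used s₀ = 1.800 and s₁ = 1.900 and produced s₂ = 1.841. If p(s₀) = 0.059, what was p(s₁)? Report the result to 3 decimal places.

-0.085

The secant line through (1.800, 0.059) and (1.900, p(s₁)) crosses zero at s₂ = 1.841.
So (1.800, 0.059), (1.900, p(s₁)), (1.841, 0) are collinear:
p(s₁) = 0.059 · (1.900 − 1.841) / (1.800 − 1.841) = 0.059 · (0.05900)/(-0.04100) = -0.08490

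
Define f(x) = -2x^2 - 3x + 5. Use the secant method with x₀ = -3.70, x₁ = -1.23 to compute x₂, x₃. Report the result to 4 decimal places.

f(-3.70) = -11.280000, f(-1.23) = 5.664200
x₂ = -1.230000 − 5.664200·(-1.230000 − (-3.700000)) / (5.664200 − (-11.280000)) = -1.230000 − (13.990574)/(16.944200) = -2.055685
f(-2.055685) = 2.715373
x₃ = -2.055685 − 2.715373·(-2.055685 − (-1.230000)) / (2.715373 − 5.664200) = -2.055685 − (-2.242043)/(-2.948827) = -2.816002

-2.0557, -2.8160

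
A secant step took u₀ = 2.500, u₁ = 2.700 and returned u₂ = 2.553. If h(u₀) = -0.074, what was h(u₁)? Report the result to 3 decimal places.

0.205

The secant line through (2.500, -0.074) and (2.700, h(u₁)) crosses zero at u₂ = 2.553.
So (2.500, -0.074), (2.700, h(u₁)), (2.553, 0) are collinear:
h(u₁) = -0.074 · (2.700 − 2.553) / (2.500 − 2.553) = -0.074 · (0.14700)/(-0.05300) = 0.20525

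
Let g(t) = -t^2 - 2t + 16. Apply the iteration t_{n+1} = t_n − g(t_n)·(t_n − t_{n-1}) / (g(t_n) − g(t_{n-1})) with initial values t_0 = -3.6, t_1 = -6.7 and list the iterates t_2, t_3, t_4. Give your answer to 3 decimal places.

-4.834, -5.075, -5.125

g(-3.6) = 10.24000, g(-6.7) = -15.49000
t_2 = -6.70000 − (-15.49000)·(-6.70000 − (-3.60000)) / (-15.49000 − 10.24000) = -6.70000 − (48.01900)/(-25.73000) = -4.83373
g(-4.83373) = 2.30248
t_3 = -4.83373 − 2.30248·(-4.83373 − (-6.70000)) / (2.30248 − (-15.49000)) = -4.83373 − (4.29703)/(17.79248) = -5.07524
g(-5.07524) = 0.39239
t_4 = -5.07524 − 0.39239·(-5.07524 − (-4.83373)) / (0.39239 − 2.30248) = -5.07524 − (-0.09477)/(-1.91008) = -5.12486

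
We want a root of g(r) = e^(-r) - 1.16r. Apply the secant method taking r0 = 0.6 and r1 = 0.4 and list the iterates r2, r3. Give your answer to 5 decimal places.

0.51673, 0.51509

g(0.6) = -0.1471884, g(0.4) = 0.2063200
r2 = 0.4000000 − 0.2063200·(0.4000000 − 0.6000000) / (0.2063200 − (-0.1471884)) = 0.4000000 − (-0.0412640)/(0.3535084) = 0.5167271
g(0.5167271) = -0.0029339
r3 = 0.5167271 − (-0.0029339)·(0.5167271 − 0.4000000) / (-0.0029339 − 0.2063200) = 0.5167271 − (-0.0003425)/(-0.2092539) = 0.5150905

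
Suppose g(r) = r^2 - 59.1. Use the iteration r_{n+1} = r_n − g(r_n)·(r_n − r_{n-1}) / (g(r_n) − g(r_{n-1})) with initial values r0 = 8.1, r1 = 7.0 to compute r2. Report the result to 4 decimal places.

7.6689

g(8.1) = 6.510000, g(7.0) = -10.100000
r2 = 7.000000 − (-10.100000)·(7.000000 − 8.100000) / (-10.100000 − 6.510000) = 7.000000 − (11.110000)/(-16.610000) = 7.668874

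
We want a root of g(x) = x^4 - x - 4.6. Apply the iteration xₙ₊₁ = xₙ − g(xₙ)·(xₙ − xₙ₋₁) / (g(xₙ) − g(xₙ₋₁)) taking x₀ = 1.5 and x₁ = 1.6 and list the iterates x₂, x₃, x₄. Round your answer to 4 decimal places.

g(1.5) = -1.037500, g(1.6) = 0.353600
x₂ = 1.600000 − 0.353600·(1.600000 − 1.500000) / (0.353600 − (-1.037500)) = 1.600000 − (0.035360)/(1.391100) = 1.574581
g(1.574581) = -0.027622
x₃ = 1.574581 − (-0.027622)·(1.574581 − 1.600000) / (-0.027622 − 0.353600) = 1.574581 − (0.000702)/(-0.381222) = 1.576423
g(1.576423) = -0.000653
x₄ = 1.576423 − (-0.000653)·(1.576423 − 1.574581) / (-0.000653 − (-0.027622)) = 1.576423 − (-0.000001)/(0.026969) = 1.576468

1.5746, 1.5764, 1.5765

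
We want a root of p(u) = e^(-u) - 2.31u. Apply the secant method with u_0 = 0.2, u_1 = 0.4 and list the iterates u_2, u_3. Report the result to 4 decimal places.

0.3169, 0.3157

p(0.2) = 0.356731, p(0.4) = -0.253680
u_2 = 0.400000 − (-0.253680)·(0.400000 − 0.200000) / (-0.253680 − 0.356731) = 0.400000 − (-0.050736)/(-0.610411) = 0.316882
p(0.316882) = -0.003581
u_3 = 0.316882 − (-0.003581)·(0.316882 − 0.400000) / (-0.003581 − (-0.253680)) = 0.316882 − (0.000298)/(0.250099) = 0.315692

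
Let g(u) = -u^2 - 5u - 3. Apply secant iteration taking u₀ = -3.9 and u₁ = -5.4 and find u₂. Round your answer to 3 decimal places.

g(-3.9) = 1.29000, g(-5.4) = -5.16000
u₂ = -5.40000 − (-5.16000)·(-5.40000 − (-3.90000)) / (-5.16000 − 1.29000) = -5.40000 − (7.74000)/(-6.45000) = -4.20000

-4.200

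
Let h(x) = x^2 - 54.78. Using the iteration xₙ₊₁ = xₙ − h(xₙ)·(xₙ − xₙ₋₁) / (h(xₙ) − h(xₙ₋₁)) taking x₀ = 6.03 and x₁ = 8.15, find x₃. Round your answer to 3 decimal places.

7.398

h(6.03) = -18.41910, h(8.15) = 11.64250
x₂ = 8.15000 − 11.64250·(8.15000 − 6.03000) / (11.64250 − (-18.41910)) = 8.15000 − (24.68210)/(30.06160) = 7.32895
h(7.32895) = -1.06650
x₃ = 7.32895 − (-1.06650)·(7.32895 − 8.15000) / (-1.06650 − 11.64250) = 7.32895 − (0.87565)/(-12.70900) = 7.39785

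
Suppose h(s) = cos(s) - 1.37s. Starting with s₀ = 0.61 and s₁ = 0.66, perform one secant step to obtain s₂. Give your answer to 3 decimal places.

0.602

h(0.61) = -0.01605, h(0.66) = -0.11421
s₂ = 0.66000 − (-0.11421)·(0.66000 − 0.61000) / (-0.11421 − (-0.01605)) = 0.66000 − (-0.00571)/(-0.09816) = 0.60182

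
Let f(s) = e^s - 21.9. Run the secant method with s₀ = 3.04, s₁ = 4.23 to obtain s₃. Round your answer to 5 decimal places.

3.07636

f(3.04) = -0.9947568, f(4.23) = 46.8172322
s₂ = 4.2300000 − 46.8172322·(4.2300000 − 3.0400000) / (46.8172322 − (-0.9947568)) = 4.2300000 − (55.7125063)/(47.8119889) = 3.0647587
f(3.0647587) = -0.4707105
s₃ = 3.0647587 − (-0.4707105)·(3.0647587 − 4.2300000) / (-0.4707105 − 46.8172322) = 3.0647587 − (0.5484913)/(-47.2879427) = 3.0763576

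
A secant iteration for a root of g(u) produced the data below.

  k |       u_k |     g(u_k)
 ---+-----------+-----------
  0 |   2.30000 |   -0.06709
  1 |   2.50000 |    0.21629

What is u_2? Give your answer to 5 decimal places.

u_2 = 2.50000 − 0.21629·(2.50000 − 2.30000) / (0.21629 − (-0.06709))
   = 2.50000 − (0.0432580)/(0.2833800) = 2.3473498

2.34735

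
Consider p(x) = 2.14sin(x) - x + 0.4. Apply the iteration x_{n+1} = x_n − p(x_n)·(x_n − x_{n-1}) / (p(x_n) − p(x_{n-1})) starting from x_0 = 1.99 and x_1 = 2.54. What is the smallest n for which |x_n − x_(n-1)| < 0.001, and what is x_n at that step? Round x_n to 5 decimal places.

p(1.99) = 0.3647046, p(2.54) = -0.9288537
x_2 = 2.5400000 − (-0.9288537)·(0.5500000)/(-1.2935583) = 2.1450665;  |Δ| = 0.3949335
p(2.1450665) = 0.0516540
x_3 = 2.1450665 − 0.0516540·(-0.3949335)/(0.9805076) = 2.1658719;  |Δ| = 0.0208054
p(2.1658719) = 0.0062752
x_4 = 2.1658719 − 0.0062752·(0.0208054)/(-0.0453788) = 2.1687490;  |Δ| = 0.0028771
p(2.1687490) = -0.0000606
x_5 = 2.1687490 − (-0.0000606)·(0.0028771)/(-0.0063358) = 2.1687215;  |Δ| = 0.0000275
|x_5 − x_4| = 0.0000275 < 0.001

n = 5, x_n = 2.16872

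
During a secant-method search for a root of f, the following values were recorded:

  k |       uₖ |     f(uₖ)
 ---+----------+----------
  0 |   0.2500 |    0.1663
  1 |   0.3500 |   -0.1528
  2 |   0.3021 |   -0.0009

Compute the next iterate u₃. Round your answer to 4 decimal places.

0.3018

u₃ = 0.3021 − (-0.0009)·(0.3021 − 0.3500) / (-0.0009 − (-0.1528))
   = 0.3021 − (0.000043)/(0.151900) = 0.301816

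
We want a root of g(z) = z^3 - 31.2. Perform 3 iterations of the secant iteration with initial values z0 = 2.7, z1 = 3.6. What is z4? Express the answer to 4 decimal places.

g(2.7) = -11.517000, g(3.6) = 15.456000
z2 = 3.600000 − 15.456000·(3.600000 − 2.700000) / (15.456000 − (-11.517000)) = 3.600000 − (13.910400)/(26.973000) = 3.084284
g(3.084284) = -1.859791
z3 = 3.084284 − (-1.859791)·(3.084284 − 3.600000) / (-1.859791 − 15.456000) = 3.084284 − (0.959123)/(-17.315791) = 3.139674
g(3.139674) = -0.250486
z4 = 3.139674 − (-0.250486)·(3.139674 − 3.084284) / (-0.250486 − (-1.859791)) = 3.139674 − (-0.013874)/(1.609305) = 3.148296

3.1483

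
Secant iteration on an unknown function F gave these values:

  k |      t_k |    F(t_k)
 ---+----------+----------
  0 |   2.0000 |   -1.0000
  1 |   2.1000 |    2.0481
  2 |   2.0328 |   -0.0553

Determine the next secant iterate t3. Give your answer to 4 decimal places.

t3 = 2.0328 − (-0.0553)·(2.0328 − 2.1000) / (-0.0553 − 2.0481)
   = 2.0328 − (0.003716)/(-2.103400) = 2.034567

2.0346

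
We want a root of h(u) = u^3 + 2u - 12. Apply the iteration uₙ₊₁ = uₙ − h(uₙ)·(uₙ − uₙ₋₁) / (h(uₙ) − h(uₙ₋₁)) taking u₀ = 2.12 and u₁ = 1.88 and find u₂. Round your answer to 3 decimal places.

1.994

h(2.12) = 1.76813, h(1.88) = -1.59533
u₂ = 1.88000 − (-1.59533)·(1.88000 − 2.12000) / (-1.59533 − 1.76813) = 1.88000 − (0.38288)/(-3.36346) = 1.99383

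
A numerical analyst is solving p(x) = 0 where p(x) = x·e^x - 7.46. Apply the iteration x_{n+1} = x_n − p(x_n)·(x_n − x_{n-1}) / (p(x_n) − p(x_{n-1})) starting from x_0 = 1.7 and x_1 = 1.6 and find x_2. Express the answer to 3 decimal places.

p(1.7) = 1.84571, p(1.6) = 0.46485
x_2 = 1.60000 − 0.46485·(1.60000 − 1.70000) / (0.46485 − 1.84571) = 1.60000 − (-0.04649)/(-1.38086) = 1.56634

1.566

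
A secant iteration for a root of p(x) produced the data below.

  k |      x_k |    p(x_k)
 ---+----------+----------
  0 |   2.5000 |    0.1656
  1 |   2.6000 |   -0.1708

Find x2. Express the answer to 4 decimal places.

x2 = 2.6000 − (-0.1708)·(2.6000 − 2.5000) / (-0.1708 − 0.1656)
   = 2.6000 − (-0.017080)/(-0.336400) = 2.549227

2.5492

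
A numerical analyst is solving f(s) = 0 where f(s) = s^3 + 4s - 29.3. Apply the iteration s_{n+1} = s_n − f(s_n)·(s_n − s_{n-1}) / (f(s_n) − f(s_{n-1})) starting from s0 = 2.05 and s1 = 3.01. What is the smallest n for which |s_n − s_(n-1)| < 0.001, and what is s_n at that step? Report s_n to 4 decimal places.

f(2.05) = -12.484875, f(3.01) = 10.010901
s2 = 3.010000 − 10.010901·(0.960000)/(22.495776) = 2.582788;  |Δ| = 0.427212
f(2.582788) = -1.739601
s3 = 2.582788 − (-1.739601)·(-0.427212)/(-11.750502) = 2.646035;  |Δ| = 0.063247
f(2.646035) = -0.189654
s4 = 2.646035 − (-0.189654)·(0.063247)/(1.549947) = 2.653773;  |Δ| = 0.007739
f(2.653773) = 0.004330
s5 = 2.653773 − 0.004330·(0.007739)/(0.193984) = 2.653601;  |Δ| = 0.000173
|s5 − s4| = 0.000173 < 0.001

n = 5, s_n = 2.6536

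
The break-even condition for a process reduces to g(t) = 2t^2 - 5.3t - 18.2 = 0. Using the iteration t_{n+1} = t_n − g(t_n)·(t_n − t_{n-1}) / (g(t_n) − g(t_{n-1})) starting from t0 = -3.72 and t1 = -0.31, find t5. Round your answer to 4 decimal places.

g(-3.72) = 29.192800, g(-0.31) = -16.364800
t2 = -0.310000 − (-16.364800)·(-0.310000 − (-3.720000)) / (-16.364800 − 29.192800) = -0.310000 − (-55.803968)/(-45.557600) = -1.534910
g(-1.534910) = -5.353078
t3 = -1.534910 − (-5.353078)·(-1.534910 − (-0.310000)) / (-5.353078 − (-16.364800)) = -1.534910 − (6.557039)/(11.011722) = -2.130370
g(-2.130370) = 2.167915
t4 = -2.130370 − 2.167915·(-2.130370 − (-1.534910)) / (2.167915 − (-5.353078)) = -2.130370 − (-1.290906)/(7.520992) = -1.958730
g(-1.958730) = -0.145489
t5 = -1.958730 − (-0.145489)·(-1.958730 − (-2.130370)) / (-0.145489 − 2.167915) = -1.958730 − (-0.024972)/(-2.313404) = -1.969524

-1.9695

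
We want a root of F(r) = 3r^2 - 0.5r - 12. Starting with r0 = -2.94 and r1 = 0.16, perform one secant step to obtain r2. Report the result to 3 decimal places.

-1.198

F(-2.94) = 15.40080, F(0.16) = -12.00320
r2 = 0.16000 − (-12.00320)·(0.16000 − (-2.94000)) / (-12.00320 − 15.40080) = 0.16000 − (-37.20992)/(-27.40400) = -1.19783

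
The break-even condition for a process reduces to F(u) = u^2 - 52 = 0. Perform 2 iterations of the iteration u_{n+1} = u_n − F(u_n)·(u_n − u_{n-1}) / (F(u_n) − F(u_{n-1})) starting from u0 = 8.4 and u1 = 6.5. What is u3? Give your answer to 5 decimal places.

7.21406

F(8.4) = 18.5600000, F(6.5) = -9.7500000
u2 = 6.5000000 − (-9.7500000)·(6.5000000 − 8.4000000) / (-9.7500000 − 18.5600000) = 6.5000000 − (18.5250000)/(-28.3100000) = 7.1543624
F(7.1543624) = -0.8150984
u3 = 7.1543624 − (-0.8150984)·(7.1543624 − 6.5000000) / (-0.8150984 − (-9.7500000)) = 7.1543624 − (-0.5333698)/(8.9349016) = 7.2140575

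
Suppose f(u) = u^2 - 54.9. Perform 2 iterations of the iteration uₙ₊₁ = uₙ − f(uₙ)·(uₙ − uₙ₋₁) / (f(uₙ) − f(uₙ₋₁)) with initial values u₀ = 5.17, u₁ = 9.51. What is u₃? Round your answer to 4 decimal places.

7.3689

f(5.17) = -28.171100, f(9.51) = 35.540100
u₂ = 9.510000 − 35.540100·(9.510000 − 5.170000) / (35.540100 − (-28.171100)) = 9.510000 − (154.244034)/(63.711200) = 7.089012
f(7.089012) = -4.645905
u₃ = 7.089012 − (-4.645905)·(7.089012 − 9.510000) / (-4.645905 − 35.540100) = 7.089012 − (11.247679)/(-40.186005) = 7.368903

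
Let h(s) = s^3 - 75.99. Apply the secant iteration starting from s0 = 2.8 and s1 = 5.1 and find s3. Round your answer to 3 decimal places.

h(2.8) = -54.03800, h(5.1) = 56.66100
s2 = 5.10000 − 56.66100·(5.10000 − 2.80000) / (56.66100 − (-54.03800)) = 5.10000 − (130.32030)/(110.69900) = 3.92275
h(3.92275) = -15.62681
s3 = 3.92275 − (-15.62681)·(3.92275 − 5.10000) / (-15.62681 − 56.66100) = 3.92275 − (18.39665)/(-72.28781) = 4.17724

4.177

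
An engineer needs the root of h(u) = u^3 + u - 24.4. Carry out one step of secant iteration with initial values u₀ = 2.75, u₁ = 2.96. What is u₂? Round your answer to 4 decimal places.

2.7835

h(2.75) = -0.853125, h(2.96) = 4.494336
u₂ = 2.960000 − 4.494336·(2.960000 − 2.750000) / (4.494336 − (-0.853125)) = 2.960000 − (0.943811)/(5.347461) = 2.783503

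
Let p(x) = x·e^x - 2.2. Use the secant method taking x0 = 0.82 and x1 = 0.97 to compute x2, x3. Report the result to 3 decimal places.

p(0.82) = -0.33819, p(0.97) = 0.35881
x2 = 0.97000 − 0.35881·(0.97000 − 0.82000) / (0.35881 − (-0.33819)) = 0.97000 − (0.05382)/(0.69700) = 0.89278
p(0.89278) = -0.01991
x3 = 0.89278 − (-0.01991)·(0.89278 − 0.97000) / (-0.01991 − 0.35881) = 0.89278 − (0.00154)/(-0.37871) = 0.89684

0.893, 0.897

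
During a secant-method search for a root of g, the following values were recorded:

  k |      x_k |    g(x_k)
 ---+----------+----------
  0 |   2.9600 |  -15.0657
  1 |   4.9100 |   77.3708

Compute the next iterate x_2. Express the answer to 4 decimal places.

x_2 = 4.9100 − 77.3708·(4.9100 − 2.9600) / (77.3708 − (-15.0657))
   = 4.9100 − (150.873060)/(92.436500) = 3.277819

3.2778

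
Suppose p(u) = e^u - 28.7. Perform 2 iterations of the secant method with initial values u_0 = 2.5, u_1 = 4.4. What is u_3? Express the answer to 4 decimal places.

3.1746

p(2.5) = -16.517506, p(4.4) = 52.750869
u_2 = 4.400000 − 52.750869·(4.400000 − 2.500000) / (52.750869 − (-16.517506)) = 4.400000 − (100.226650)/(69.268375) = 2.953068
p(2.953068) = -9.535345
u_3 = 2.953068 − (-9.535345)·(2.953068 − 4.400000) / (-9.535345 − 52.750869) = 2.953068 − (13.797000)/(-62.286214) = 3.174577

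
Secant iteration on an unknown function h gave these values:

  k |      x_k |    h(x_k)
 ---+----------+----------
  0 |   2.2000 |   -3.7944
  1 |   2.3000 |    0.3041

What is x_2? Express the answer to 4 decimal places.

x_2 = 2.3000 − 0.3041·(2.3000 − 2.2000) / (0.3041 − (-3.7944))
   = 2.3000 − (0.030410)/(4.098500) = 2.292580

2.2926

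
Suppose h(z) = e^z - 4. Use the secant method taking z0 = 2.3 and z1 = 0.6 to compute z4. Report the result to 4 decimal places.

h(2.3) = 5.974182, h(0.6) = -2.177881
z2 = 0.600000 − (-2.177881)·(0.600000 − 2.300000) / (-2.177881 − 5.974182) = 0.600000 − (3.702398)/(-8.152064) = 1.054167
h(1.054167) = -1.130416
z3 = 1.054167 − (-1.130416)·(1.054167 − 0.600000) / (-1.130416 − (-2.177881)) = 1.054167 − (-0.513398)/(1.047465) = 1.544301
h(1.544301) = 0.684694
z4 = 1.544301 − 0.684694·(1.544301 − 1.054167) / (0.684694 − (-1.130416)) = 1.544301 − (0.335591)/(1.815110) = 1.359413

1.3594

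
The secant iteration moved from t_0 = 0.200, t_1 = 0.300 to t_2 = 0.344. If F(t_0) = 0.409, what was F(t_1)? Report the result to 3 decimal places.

The secant line through (0.200, 0.409) and (0.300, F(t_1)) crosses zero at t_2 = 0.344.
So (0.200, 0.409), (0.300, F(t_1)), (0.344, 0) are collinear:
F(t_1) = 0.409 · (0.300 − 0.344) / (0.200 − 0.344) = 0.409 · (-0.04400)/(-0.14400) = 0.12497

0.125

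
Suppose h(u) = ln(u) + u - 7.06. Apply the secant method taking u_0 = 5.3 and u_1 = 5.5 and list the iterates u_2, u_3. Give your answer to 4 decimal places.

h(5.3) = -0.092293, h(5.5) = 0.144748
u_2 = 5.500000 − 0.144748·(5.500000 − 5.300000) / (0.144748 − (-0.092293)) = 5.500000 − (0.028950)/(0.237041) = 5.377871
h(5.377871) = 0.000164
u_3 = 5.377871 − 0.000164·(5.377871 − 5.500000) / (0.000164 − 0.144748) = 5.377871 − (-0.000020)/(-0.144585) = 5.377733

5.3779, 5.3777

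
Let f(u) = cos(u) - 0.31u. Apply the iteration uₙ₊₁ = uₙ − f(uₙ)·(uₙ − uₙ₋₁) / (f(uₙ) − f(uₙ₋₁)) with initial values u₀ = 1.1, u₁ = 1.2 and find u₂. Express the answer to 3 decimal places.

f(1.1) = 0.11260, f(1.2) = -0.00964
u₂ = 1.20000 − (-0.00964)·(1.20000 − 1.10000) / (-0.00964 − 0.11260) = 1.20000 − (-0.00096)/(-0.12224) = 1.19211

1.192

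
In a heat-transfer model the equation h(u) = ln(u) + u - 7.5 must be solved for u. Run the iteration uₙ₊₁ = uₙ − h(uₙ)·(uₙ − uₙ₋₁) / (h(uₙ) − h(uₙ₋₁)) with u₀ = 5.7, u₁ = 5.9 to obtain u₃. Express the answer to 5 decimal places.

5.75068

h(5.7) = -0.0595338, h(5.9) = 0.1749524
u₂ = 5.9000000 − 0.1749524·(5.9000000 − 5.7000000) / (0.1749524 − (-0.0595338)) = 5.9000000 − (0.0349905)/(0.2344862) = 5.7507781
h(5.7507781) = 0.0001133
u₃ = 5.7507781 − 0.0001133·(5.7507781 − 5.9000000) / (0.0001133 − 0.1749524) = 5.7507781 − (-0.0000169)/(-0.1748391) = 5.7506814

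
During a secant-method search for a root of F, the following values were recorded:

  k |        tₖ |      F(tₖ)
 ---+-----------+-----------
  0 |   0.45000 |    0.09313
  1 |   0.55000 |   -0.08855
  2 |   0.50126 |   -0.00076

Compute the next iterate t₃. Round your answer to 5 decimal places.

t₃ = 0.50126 − (-0.00076)·(0.50126 − 0.55000) / (-0.00076 − (-0.08855))
   = 0.50126 − (0.0000370)/(0.0877900) = 0.5008381

0.50084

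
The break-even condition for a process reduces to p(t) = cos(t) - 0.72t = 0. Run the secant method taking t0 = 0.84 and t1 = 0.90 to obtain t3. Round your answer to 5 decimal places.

0.88238

p(0.84) = 0.0626628, p(0.90) = -0.0263900
t2 = 0.9000000 − (-0.0263900)·(0.9000000 − 0.8400000) / (-0.0263900 − 0.0626628) = 0.9000000 − (-0.0015834)/(-0.0890529) = 0.8822195
p(0.8822195) = 0.0002408
t3 = 0.8822195 − 0.0002408·(0.8822195 − 0.9000000) / (0.0002408 − (-0.0263900)) = 0.8822195 − (-0.0000043)/(0.0266309) = 0.8823803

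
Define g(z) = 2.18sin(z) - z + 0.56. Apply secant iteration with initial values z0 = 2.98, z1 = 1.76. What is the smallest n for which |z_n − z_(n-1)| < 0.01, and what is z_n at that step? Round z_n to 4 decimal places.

g(2.98) = -2.069259, g(1.76) = 0.941096
z2 = 1.760000 − 0.941096·(-1.220000)/(3.010356) = 2.141396;  |Δ| = 0.381396
g(2.141396) = 0.253242
z3 = 2.141396 − 0.253242·(0.381396)/(-0.687854) = 2.281812;  |Δ| = 0.140416
g(2.281812) = -0.070027
z4 = 2.281812 − (-0.070027)·(0.140416)/(-0.323269) = 2.251395;  |Δ| = 0.030417
g(2.251395) = 0.002893
z5 = 2.251395 − 0.002893·(-0.030417)/(0.072920) = 2.252602;  |Δ| = 0.001207
|z5 − z4| = 0.001207 < 0.01

n = 5, z_n = 2.2526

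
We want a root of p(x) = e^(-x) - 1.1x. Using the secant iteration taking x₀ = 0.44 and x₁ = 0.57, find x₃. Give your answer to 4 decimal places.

0.5333

p(0.44) = 0.160036, p(0.57) = -0.061475
x₂ = 0.570000 − (-0.061475)·(0.570000 − 0.440000) / (-0.061475 − 0.160036) = 0.570000 − (-0.007992)/(-0.221511) = 0.533922
p(0.533922) = -0.001013
x₃ = 0.533922 − (-0.001013)·(0.533922 − 0.570000) / (-0.001013 − (-0.061475)) = 0.533922 − (0.000037)/(0.060461) = 0.533317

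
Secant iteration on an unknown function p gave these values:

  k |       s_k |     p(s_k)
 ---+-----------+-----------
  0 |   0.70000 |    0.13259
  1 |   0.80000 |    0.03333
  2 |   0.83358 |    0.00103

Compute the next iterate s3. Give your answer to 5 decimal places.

0.83465

s3 = 0.83358 − 0.00103·(0.83358 − 0.80000) / (0.00103 − 0.03333)
   = 0.83358 − (0.0000346)/(-0.0323000) = 0.8346508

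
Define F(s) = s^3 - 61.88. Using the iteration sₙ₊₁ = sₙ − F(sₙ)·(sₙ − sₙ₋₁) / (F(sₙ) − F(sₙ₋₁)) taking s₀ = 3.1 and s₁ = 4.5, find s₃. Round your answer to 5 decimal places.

3.93958

F(3.1) = -32.0890000, F(4.5) = 29.2450000
s₂ = 4.5000000 − 29.2450000·(4.5000000 − 3.1000000) / (29.2450000 − (-32.0890000)) = 4.5000000 − (40.9430000)/(61.3340000) = 3.8324583
F(3.8324583) = -5.5898600
s₃ = 3.8324583 − (-5.5898600)·(3.8324583 − 4.5000000) / (-5.5898600 − 29.2450000) = 3.8324583 − (3.7314644)/(-34.8348600) = 3.9395770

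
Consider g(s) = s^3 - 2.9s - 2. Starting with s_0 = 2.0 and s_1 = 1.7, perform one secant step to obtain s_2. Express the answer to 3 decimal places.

1.973

g(2.0) = 0.20000, g(1.7) = -2.01700
s_2 = 1.70000 − (-2.01700)·(1.70000 − 2.00000) / (-2.01700 − 0.20000) = 1.70000 − (0.60510)/(-2.21700) = 1.97294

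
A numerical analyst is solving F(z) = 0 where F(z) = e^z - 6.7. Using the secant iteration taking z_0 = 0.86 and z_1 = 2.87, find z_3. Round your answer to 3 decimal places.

1.700

F(0.86) = -4.33684, F(2.87) = 10.93702
z_2 = 2.87000 − 10.93702·(2.87000 − 0.86000) / (10.93702 − (-4.33684)) = 2.87000 − (21.98341)/(15.27386) = 1.43072
F(1.43072) = -2.51830
z_3 = 1.43072 − (-2.51830)·(1.43072 − 2.87000) / (-2.51830 − 10.93702) = 1.43072 − (3.62455)/(-13.45532) = 1.70009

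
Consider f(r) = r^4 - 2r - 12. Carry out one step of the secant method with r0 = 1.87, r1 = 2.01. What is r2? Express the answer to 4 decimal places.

1.9989

f(1.87) = -3.511690, f(2.01) = 0.302408
r2 = 2.010000 − 0.302408·(2.010000 − 1.870000) / (0.302408 − (-3.511690)) = 2.010000 − (0.042337)/(3.814098) = 1.998900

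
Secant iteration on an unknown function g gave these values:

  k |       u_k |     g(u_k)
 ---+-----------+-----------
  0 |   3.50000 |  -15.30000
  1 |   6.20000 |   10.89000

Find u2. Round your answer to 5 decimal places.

u2 = 6.20000 − 10.89000·(6.20000 − 3.50000) / (10.89000 − (-15.30000))
   = 6.20000 − (29.4030000)/(26.1900000) = 5.0773196

5.07732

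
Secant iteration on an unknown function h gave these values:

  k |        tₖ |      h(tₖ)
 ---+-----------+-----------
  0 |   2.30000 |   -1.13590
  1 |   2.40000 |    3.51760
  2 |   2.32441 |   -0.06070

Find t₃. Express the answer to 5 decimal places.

t₃ = 2.32441 − (-0.06070)·(2.32441 − 2.40000) / (-0.06070 − 3.51760)
   = 2.32441 − (0.0045883)/(-3.5783000) = 2.3256923

2.32569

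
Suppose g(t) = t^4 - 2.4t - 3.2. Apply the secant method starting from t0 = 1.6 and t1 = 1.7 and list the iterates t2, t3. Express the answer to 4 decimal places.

1.6312, 1.6334

g(1.6) = -0.486400, g(1.7) = 1.072100
t2 = 1.700000 − 1.072100·(1.700000 − 1.600000) / (1.072100 − (-0.486400)) = 1.700000 − (0.107210)/(1.558500) = 1.631209
g(1.631209) = -0.034810
t3 = 1.631209 − (-0.034810)·(1.631209 − 1.700000) / (-0.034810 − 1.072100) = 1.631209 − (0.002395)/(-1.106910) = 1.633373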